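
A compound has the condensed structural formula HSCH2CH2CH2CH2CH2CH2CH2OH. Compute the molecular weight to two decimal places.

148.26 g/mol

Atom tally by fragment:
  HSCH2 → C:1 H:3 S:1
  CH2 → C:1 H:2
  CH2 → C:1 H:2
  CH2 → C:1 H:2
  CH2 → C:1 H:2
  CH2CH2OH → C:2 H:5 O:1
Element totals:
  C: 7
  H: 16
  O: 1
  S: 1
Molecular formula: C7H16OS.
  M = 7(12.011) + 16(1.008) + 15.999 + 32.06
    = 84.077 + 16.128 + 15.999 + 32.060 = 148.264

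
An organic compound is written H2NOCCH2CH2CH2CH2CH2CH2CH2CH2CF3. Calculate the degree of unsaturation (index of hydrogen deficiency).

1

Atom tally by fragment:
  H2NOCCH2 → C:2 H:4 O:1 N:1
  CH2 → C:1 H:2
  CH2 → C:1 H:2
  CH2 → C:1 H:2
  CH2 → C:1 H:2
  CH2 → C:1 H:2
  CH2 → C:1 H:2
  CH2CF3 → C:2 H:2 F:3
Element totals:
  C: 10
  H: 18
  F: 3
  N: 1
  O: 1
Molecular formula: C10H18F3NO.
DoU = (2C + 2 + N − H − X) / 2 = (2·10 + 2 + 1 − 18 − 3) / 2 = 1.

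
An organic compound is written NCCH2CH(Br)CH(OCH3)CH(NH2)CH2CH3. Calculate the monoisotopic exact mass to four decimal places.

Atom tally by fragment:
  NCCH2 → C:2 H:2 N:1
  CH(Br) → C:1 H:1 Br:1
  CH(OCH3) → C:2 H:4 O:1
  CH(NH2) → C:1 H:3 N:1
  CH2 → C:1 H:2
  CH3 → C:1 H:3
Element totals:
  C: 8
  H: 15
  Br: 1
  N: 2
  O: 1
Molecular formula: C8H15BrN2O.
  M = 8(12.0) + 15(1.007825) + 78.918338 + 2(14.003074) + 15.994915
    = 96.000000 + 15.117375 + 78.918338 + 28.006148 + 15.994915 = 234.036776

234.0368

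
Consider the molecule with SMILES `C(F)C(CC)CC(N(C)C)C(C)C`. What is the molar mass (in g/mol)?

189.32 g/mol

Atom tally by fragment:
  FCH2 → C:1 H:2 F:1
  CH(C2H5) → C:3 H:6
  CH2 → C:1 H:2
  CH(N(CH3)2) → C:3 H:7 N:1
  CH(CH3) → C:2 H:4
  CH3 → C:1 H:3
Element totals:
  C: 11
  H: 24
  F: 1
  N: 1
Molecular formula: C11H24FN.
  M = 11(12.011) + 24(1.008) + 18.998 + 14.007
    = 132.121 + 24.192 + 18.998 + 14.007 = 189.318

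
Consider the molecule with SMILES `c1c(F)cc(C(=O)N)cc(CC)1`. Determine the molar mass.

Atom tally by fragment:
  benzene ring core → C:6 H:6
  (− 3 ring H displaced by substituents)
  + F → F:1
  + CONH2 → C:1 H:2 O:1 N:1
  + C2H5 → C:2 H:5
Element totals:
  C: 9
  H: 10
  F: 1
  N: 1
  O: 1
Molecular formula: C9H10FNO.
  M = 9(12.011) + 10(1.008) + 18.998 + 14.007 + 15.999
    = 108.099 + 10.080 + 18.998 + 14.007 + 15.999 = 167.183

167.18 g/mol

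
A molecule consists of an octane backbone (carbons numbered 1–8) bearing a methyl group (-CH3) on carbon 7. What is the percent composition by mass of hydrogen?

15.72%

Atom tally by fragment:
  CH3 → C:1 H:3
  CH2 → C:1 H:2
  CH2 → C:1 H:2
  CH2 → C:1 H:2
  CH2 → C:1 H:2
  CH2 → C:1 H:2
  CH(CH3) → C:2 H:4
  CH3 → C:1 H:3
Element totals:
  C: 9
  H: 20
Molecular formula: C9H20.
Molar mass = 128.259 g/mol.
Mass from H: 20 × 1.008 = 20.160 g/mol.
%H = 20.160 / 128.259 × 100 = 15.72%.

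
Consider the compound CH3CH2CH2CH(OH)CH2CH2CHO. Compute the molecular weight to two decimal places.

Atom tally by fragment:
  CH3 → C:1 H:3
  CH2 → C:1 H:2
  CH2 → C:1 H:2
  CH(OH) → C:1 H:2 O:1
  CH2 → C:1 H:2
  CH2CHO → C:2 H:3 O:1
Element totals:
  C: 7
  H: 14
  O: 2
Molecular formula: C7H14O2.
  M = 7(12.011) + 14(1.008) + 2(15.999)
    = 84.077 + 14.112 + 31.998 = 130.187

130.19 g/mol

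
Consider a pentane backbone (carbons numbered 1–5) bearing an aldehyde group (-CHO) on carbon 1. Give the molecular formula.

Atom tally by fragment:
  OHCCH2 → C:2 H:3 O:1
  CH2 → C:1 H:2
  CH2 → C:1 H:2
  CH2 → C:1 H:2
  CH3 → C:1 H:3
Element totals:
  C: 6
  H: 12
  O: 1

C6H12O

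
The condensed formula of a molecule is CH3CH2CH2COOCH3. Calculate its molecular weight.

102.13 g/mol

Atom tally by fragment:
  CH3 → C:1 H:3
  CH2 → C:1 H:2
  CH2COOCH3 → C:3 H:5 O:2
Element totals:
  C: 5
  H: 10
  O: 2
Molecular formula: C5H10O2.
  M = 5(12.011) + 10(1.008) + 2(15.999)
    = 60.055 + 10.080 + 31.998 = 102.133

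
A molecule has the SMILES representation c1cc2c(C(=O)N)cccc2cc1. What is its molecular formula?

Atom tally by fragment:
  naphthalene ring system core → C:10 H:8
  (− 1 ring H displaced by substituents)
  + CONH2 → C:1 H:2 O:1 N:1
Element totals:
  C: 11
  H: 9
  N: 1
  O: 1

C11H9NO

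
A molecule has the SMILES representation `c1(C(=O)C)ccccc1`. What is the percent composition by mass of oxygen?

Atom tally by fragment:
  benzene ring core → C:6 H:6
  (− 1 ring H displaced by substituents)
  + COCH3 → C:2 H:3 O:1
Element totals:
  C: 8
  H: 8
  O: 1
Molecular formula: C8H8O.
Molar mass = 120.151 g/mol.
Mass from O: 1 × 15.999 = 15.999 g/mol.
%O = 15.999 / 120.151 × 100 = 13.32%.

13.32%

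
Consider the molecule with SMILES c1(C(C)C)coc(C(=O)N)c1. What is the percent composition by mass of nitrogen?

9.14%

Atom tally by fragment:
  furan ring core → C:4 H:4 O:1
  (− 2 ring H displaced by substituents)
  + CH(CH3)2 → C:3 H:7
  + CONH2 → C:1 H:2 O:1 N:1
Element totals:
  C: 8
  H: 11
  N: 1
  O: 2
Molecular formula: C8H11NO2.
Molar mass = 153.181 g/mol.
Mass from N: 1 × 14.007 = 14.007 g/mol.
%N = 14.007 / 153.181 × 100 = 9.14%.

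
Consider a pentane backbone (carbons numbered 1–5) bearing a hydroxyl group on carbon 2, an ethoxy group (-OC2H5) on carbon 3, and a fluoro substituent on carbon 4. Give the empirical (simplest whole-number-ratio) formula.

Atom tally by fragment:
  CH3 → C:1 H:3
  CH(OH) → C:1 H:2 O:1
  CH(OC2H5) → C:3 H:6 O:1
  CH(F) → C:1 H:1 F:1
  CH3 → C:1 H:3
Element totals:
  C: 7
  H: 15
  F: 1
  O: 2
Molecular formula: C7H15FO2.
gcd of subscripts (7, 1, 15, 2) = 1, so the empirical formula equals the molecular formula.

C7H15FO2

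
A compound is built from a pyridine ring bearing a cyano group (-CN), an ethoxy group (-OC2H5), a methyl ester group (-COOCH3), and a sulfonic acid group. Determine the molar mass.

286.26 g/mol

Atom tally by fragment:
  pyridine ring core → C:5 H:5 N:1
  (− 4 ring H displaced by substituents)
  + CN → C:1 N:1
  + OC2H5 → C:2 H:5 O:1
  + COOCH3 → C:2 H:3 O:2
  + SO3H → S:1 O:3 H:1
Element totals:
  C: 10
  H: 10
  N: 2
  O: 6
  S: 1
Molecular formula: C10H10N2O6S.
  M = 10(12.011) + 10(1.008) + 2(14.007) + 6(15.999) + 32.06
    = 120.110 + 10.080 + 28.014 + 95.994 + 32.060 = 286.258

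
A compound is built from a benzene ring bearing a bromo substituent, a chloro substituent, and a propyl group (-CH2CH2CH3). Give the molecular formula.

Atom tally by fragment:
  benzene ring core → C:6 H:6
  (− 3 ring H displaced by substituents)
  + Br → Br:1
  + Cl → Cl:1
  + CH2CH2CH3 → C:3 H:7
Element totals:
  C: 9
  H: 10
  Br: 1
  Cl: 1

C9H10BrCl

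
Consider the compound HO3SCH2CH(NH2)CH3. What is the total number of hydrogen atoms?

9

Atom tally by fragment:
  HO3SCH2 → C:1 H:3 S:1 O:3
  CH(NH2) → C:1 H:3 N:1
  CH3 → C:1 H:3
Element totals:
  C: 3
  H: 9
  N: 1
  O: 3
  S: 1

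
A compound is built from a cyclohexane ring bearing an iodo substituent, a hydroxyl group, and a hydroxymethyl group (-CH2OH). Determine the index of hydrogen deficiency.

1

Atom tally by fragment:
  cyclohexane ring core → C:6 H:12
  (− 3 ring H displaced by substituents)
  + I → I:1
  + OH → O:1 H:1
  + CH2OH → C:1 H:3 O:1
Element totals:
  C: 7
  H: 13
  I: 1
  O: 2
Molecular formula: C7H13IO2.
DoU = (2C + 2 + N − H − X) / 2 = (2·7 + 2 + 0 − 13 − 1) / 2 = 1.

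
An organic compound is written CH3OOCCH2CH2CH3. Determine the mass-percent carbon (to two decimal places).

58.80%

Element totals:
  C: 5
  H: 10
  O: 2
Molecular formula: C5H10O2.
Molar mass = 102.133 g/mol.
Mass from C: 5 × 12.011 = 60.055 g/mol.
%C = 60.055 / 102.133 × 100 = 58.80%.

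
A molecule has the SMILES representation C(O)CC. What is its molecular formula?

C3H8O

Atom tally by fragment:
  HOCH2 → C:1 H:3 O:1
  CH2 → C:1 H:2
  CH3 → C:1 H:3
Element totals:
  C: 3
  H: 8
  O: 1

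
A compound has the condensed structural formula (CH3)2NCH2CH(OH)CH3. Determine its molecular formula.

C5H13NO

Element totals:
  C: 5
  H: 13
  N: 1
  O: 1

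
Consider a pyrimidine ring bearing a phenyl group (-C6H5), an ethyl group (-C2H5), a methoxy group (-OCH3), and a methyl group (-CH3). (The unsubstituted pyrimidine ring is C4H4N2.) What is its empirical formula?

Atom tally by fragment:
  pyrimidine ring core → C:4 H:4 N:2
  (− 4 ring H displaced by substituents)
  + C6H5 → C:6 H:5
  + C2H5 → C:2 H:5
  + OCH3 → C:1 H:3 O:1
  + CH3 → C:1 H:3
Element totals:
  C: 14
  H: 16
  N: 2
  O: 1
Molecular formula: C14H16N2O.
gcd of subscripts (14, 16, 2, 1) = 1, so the empirical formula equals the molecular formula.

C14H16N2O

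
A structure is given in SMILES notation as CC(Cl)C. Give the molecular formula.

C3H7Cl

Atom tally by fragment:
  CH3 → C:1 H:3
  CH(Cl) → C:1 H:1 Cl:1
  CH3 → C:1 H:3
Element totals:
  C: 3
  H: 7
  Cl: 1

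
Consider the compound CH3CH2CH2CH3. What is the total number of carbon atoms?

4

Atom tally by fragment:
  CH3 → C:1 H:3
  CH2 → C:1 H:2
  CH2 → C:1 H:2
  CH3 → C:1 H:3
Element totals:
  C: 4
  H: 10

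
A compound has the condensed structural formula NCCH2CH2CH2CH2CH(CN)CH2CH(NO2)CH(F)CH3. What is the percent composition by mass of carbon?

54.76%

Element totals:
  C: 11
  H: 16
  F: 1
  N: 3
  O: 2
Molecular formula: C11H16FN3O2.
Molar mass = 241.266 g/mol.
Mass from C: 11 × 12.011 = 132.121 g/mol.
%C = 132.121 / 241.266 × 100 = 54.76%.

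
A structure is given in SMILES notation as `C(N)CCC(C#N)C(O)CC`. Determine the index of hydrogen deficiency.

2

Atom tally by fragment:
  H2NCH2 → C:1 H:4 N:1
  CH2 → C:1 H:2
  CH2 → C:1 H:2
  CH(CN) → C:2 H:1 N:1
  CH(OH) → C:1 H:2 O:1
  CH2 → C:1 H:2
  CH3 → C:1 H:3
Element totals:
  C: 8
  H: 16
  N: 2
  O: 1
Molecular formula: C8H16N2O.
DoU = (2C + 2 + N − H − X) / 2 = (2·8 + 2 + 2 − 16 − 0) / 2 = 2.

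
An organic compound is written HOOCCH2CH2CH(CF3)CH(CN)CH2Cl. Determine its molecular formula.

C8H9ClF3NO2

Atom tally by fragment:
  HOOCCH2 → C:2 H:3 O:2
  CH2 → C:1 H:2
  CH(CF3) → C:2 H:1 F:3
  CH(CN) → C:2 H:1 N:1
  CH2Cl → C:1 H:2 Cl:1
Element totals:
  C: 8
  H: 9
  Cl: 1
  F: 3
  N: 1
  O: 2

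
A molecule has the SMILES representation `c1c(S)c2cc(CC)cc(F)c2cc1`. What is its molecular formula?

C12H11FS

Atom tally by fragment:
  naphthalene ring system core → C:10 H:8
  (− 3 ring H displaced by substituents)
  + SH → S:1 H:1
  + C2H5 → C:2 H:5
  + F → F:1
Element totals:
  C: 12
  H: 11
  F: 1
  S: 1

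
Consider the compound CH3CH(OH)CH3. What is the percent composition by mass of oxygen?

26.62%

Element totals:
  C: 3
  H: 8
  O: 1
Molecular formula: C3H8O.
Molar mass = 60.096 g/mol.
Mass from O: 1 × 15.999 = 15.999 g/mol.
%O = 15.999 / 60.096 × 100 = 26.62%.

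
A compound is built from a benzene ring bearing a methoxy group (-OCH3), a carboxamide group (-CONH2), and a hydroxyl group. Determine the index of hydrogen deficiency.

Atom tally by fragment:
  benzene ring core → C:6 H:6
  (− 3 ring H displaced by substituents)
  + OCH3 → C:1 H:3 O:1
  + CONH2 → C:1 H:2 O:1 N:1
  + OH → O:1 H:1
Element totals:
  C: 8
  H: 9
  N: 1
  O: 3
Molecular formula: C8H9NO3.
DoU = (2C + 2 + N − H − X) / 2 = (2·8 + 2 + 1 − 9 − 0) / 2 = 5.

5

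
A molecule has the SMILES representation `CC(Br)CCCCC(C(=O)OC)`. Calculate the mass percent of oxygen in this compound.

Atom tally by fragment:
  CH3 → C:1 H:3
  CH(Br) → C:1 H:1 Br:1
  CH2 → C:1 H:2
  CH2 → C:1 H:2
  CH2 → C:1 H:2
  CH2 → C:1 H:2
  CH2COOCH3 → C:3 H:5 O:2
Element totals:
  C: 9
  H: 17
  Br: 1
  O: 2
Molecular formula: C9H17BrO2.
Molar mass = 237.137 g/mol.
Mass from O: 2 × 15.999 = 31.998 g/mol.
%O = 31.998 / 237.137 × 100 = 13.49%.

13.49%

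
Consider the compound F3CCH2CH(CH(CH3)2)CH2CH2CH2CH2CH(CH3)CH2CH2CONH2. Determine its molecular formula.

C15H28F3NO

Atom tally by fragment:
  F3CCH2 → C:2 H:2 F:3
  CH(CH(CH3)2) → C:4 H:8
  CH2 → C:1 H:2
  CH2 → C:1 H:2
  CH2 → C:1 H:2
  CH2 → C:1 H:2
  CH(CH3) → C:2 H:4
  CH2 → C:1 H:2
  CH2CONH2 → C:2 H:4 O:1 N:1
Element totals:
  C: 15
  H: 28
  F: 3
  N: 1
  O: 1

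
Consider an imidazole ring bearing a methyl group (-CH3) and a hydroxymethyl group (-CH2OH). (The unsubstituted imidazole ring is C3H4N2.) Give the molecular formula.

C5H8N2O

Atom tally by fragment:
  imidazole ring core → C:3 H:4 N:2
  (− 2 ring H displaced by substituents)
  + CH3 → C:1 H:3
  + CH2OH → C:1 H:3 O:1
Element totals:
  C: 5
  H: 8
  N: 2
  O: 1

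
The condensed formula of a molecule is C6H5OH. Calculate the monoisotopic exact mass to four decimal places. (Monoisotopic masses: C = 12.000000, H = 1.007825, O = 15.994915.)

94.0419

Atom tally by fragment:
  benzene ring core → C:6 H:6
  (− 1 ring H displaced by substituents)
  + OH → O:1 H:1
Element totals:
  C: 6
  H: 6
  O: 1
Molecular formula: C6H6O.
  M = 6(12.0) + 6(1.007825) + 15.994915
    = 72.000000 + 6.046950 + 15.994915 = 94.041865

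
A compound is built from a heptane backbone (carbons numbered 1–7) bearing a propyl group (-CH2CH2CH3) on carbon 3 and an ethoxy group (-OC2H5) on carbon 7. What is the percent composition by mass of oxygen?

8.59%

Atom tally by fragment:
  CH3 → C:1 H:3
  CH2 → C:1 H:2
  CH(CH2CH2CH3) → C:4 H:8
  CH2 → C:1 H:2
  CH2 → C:1 H:2
  CH2 → C:1 H:2
  CH2OC2H5 → C:3 H:7 O:1
Element totals:
  C: 12
  H: 26
  O: 1
Molecular formula: C12H26O.
Molar mass = 186.339 g/mol.
Mass from O: 1 × 15.999 = 15.999 g/mol.
%O = 15.999 / 186.339 × 100 = 8.59%.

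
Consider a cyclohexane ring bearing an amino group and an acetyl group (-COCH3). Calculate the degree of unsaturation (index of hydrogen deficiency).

2

Atom tally by fragment:
  cyclohexane ring core → C:6 H:12
  (− 2 ring H displaced by substituents)
  + NH2 → N:1 H:2
  + COCH3 → C:2 H:3 O:1
Element totals:
  C: 8
  H: 15
  N: 1
  O: 1
Molecular formula: C8H15NO.
DoU = (2C + 2 + N − H − X) / 2 = (2·8 + 2 + 1 − 15 − 0) / 2 = 2.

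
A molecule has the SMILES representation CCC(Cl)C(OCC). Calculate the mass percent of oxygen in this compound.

11.71%

Atom tally by fragment:
  CH3 → C:1 H:3
  CH2 → C:1 H:2
  CH(Cl) → C:1 H:1 Cl:1
  CH2OC2H5 → C:3 H:7 O:1
Element totals:
  C: 6
  H: 13
  Cl: 1
  O: 1
Molecular formula: C6H13ClO.
Molar mass = 136.619 g/mol.
Mass from O: 1 × 15.999 = 15.999 g/mol.
%O = 15.999 / 136.619 × 100 = 11.71%.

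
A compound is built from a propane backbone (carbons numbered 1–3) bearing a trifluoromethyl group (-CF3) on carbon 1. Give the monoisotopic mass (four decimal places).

Atom tally by fragment:
  F3CCH2 → C:2 H:2 F:3
  CH2 → C:1 H:2
  CH3 → C:1 H:3
Element totals:
  C: 4
  H: 7
  F: 3
Molecular formula: C4H7F3.
  M = 4(12.0) + 7(1.007825) + 3(18.998403)
    = 48.000000 + 7.054775 + 56.995209 = 112.049984

112.0500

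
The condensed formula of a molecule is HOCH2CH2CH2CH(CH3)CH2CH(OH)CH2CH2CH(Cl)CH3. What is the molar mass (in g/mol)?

Atom tally by fragment:
  HOCH2CH2 → C:2 H:5 O:1
  CH2 → C:1 H:2
  CH(CH3) → C:2 H:4
  CH2 → C:1 H:2
  CH(OH) → C:1 H:2 O:1
  CH2 → C:1 H:2
  CH2 → C:1 H:2
  CH(Cl) → C:1 H:1 Cl:1
  CH3 → C:1 H:3
Element totals:
  C: 11
  H: 23
  Cl: 1
  O: 2
Molecular formula: C11H23ClO2.
  M = 11(12.011) + 23(1.008) + 35.45 + 2(15.999)
    = 132.121 + 23.184 + 35.450 + 31.998 = 222.753

222.75 g/mol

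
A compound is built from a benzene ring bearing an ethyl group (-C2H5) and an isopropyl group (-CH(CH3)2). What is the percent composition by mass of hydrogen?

Atom tally by fragment:
  benzene ring core → C:6 H:6
  (− 2 ring H displaced by substituents)
  + C2H5 → C:2 H:5
  + CH(CH3)2 → C:3 H:7
Element totals:
  C: 11
  H: 16
Molecular formula: C11H16.
Molar mass = 148.249 g/mol.
Mass from H: 16 × 1.008 = 16.128 g/mol.
%H = 16.128 / 148.249 × 100 = 10.88%.

10.88%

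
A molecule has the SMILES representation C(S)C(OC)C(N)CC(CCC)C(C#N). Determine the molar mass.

Atom tally by fragment:
  HSCH2 → C:1 H:3 S:1
  CH(OCH3) → C:2 H:4 O:1
  CH(NH2) → C:1 H:3 N:1
  CH2 → C:1 H:2
  CH(CH2CH2CH3) → C:4 H:8
  CH2CN → C:2 H:2 N:1
Element totals:
  C: 11
  H: 22
  N: 2
  O: 1
  S: 1
Molecular formula: C11H22N2OS.
  M = 11(12.011) + 22(1.008) + 2(14.007) + 15.999 + 32.06
    = 132.121 + 22.176 + 28.014 + 15.999 + 32.060 = 230.370

230.37 g/mol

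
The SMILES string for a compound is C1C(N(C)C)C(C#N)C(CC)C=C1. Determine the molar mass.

178.28 g/mol

Atom tally by fragment:
  cyclohexene ring core → C:6 H:10
  (− 3 ring H displaced by substituents)
  + N(CH3)2 → N:1 C:2 H:6
  + CN → C:1 N:1
  + C2H5 → C:2 H:5
Element totals:
  C: 11
  H: 18
  N: 2
Molecular formula: C11H18N2.
  M = 11(12.011) + 18(1.008) + 2(14.007)
    = 132.121 + 18.144 + 28.014 = 178.279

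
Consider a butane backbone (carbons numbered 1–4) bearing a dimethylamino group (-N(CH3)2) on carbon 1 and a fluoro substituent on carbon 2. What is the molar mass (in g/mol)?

Atom tally by fragment:
  (CH3)2NCH2 → C:3 H:8 N:1
  CH(F) → C:1 H:1 F:1
  CH2 → C:1 H:2
  CH3 → C:1 H:3
Element totals:
  C: 6
  H: 14
  F: 1
  N: 1
Molecular formula: C6H14FN.
  M = 6(12.011) + 14(1.008) + 18.998 + 14.007
    = 72.066 + 14.112 + 18.998 + 14.007 = 119.183

119.18 g/mol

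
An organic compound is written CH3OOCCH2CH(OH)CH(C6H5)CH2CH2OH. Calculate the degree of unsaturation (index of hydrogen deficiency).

Element totals:
  C: 13
  H: 18
  O: 4
Molecular formula: C13H18O4.
DoU = (2C + 2 + N − H − X) / 2 = (2·13 + 2 + 0 − 18 − 0) / 2 = 5.

5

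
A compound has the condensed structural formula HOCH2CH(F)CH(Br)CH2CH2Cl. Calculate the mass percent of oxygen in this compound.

7.29%

Element totals:
  C: 5
  H: 9
  Br: 1
  Cl: 1
  F: 1
  O: 1
Molecular formula: C5H9BrClFO.
Molar mass = 219.478 g/mol.
Mass from O: 1 × 15.999 = 15.999 g/mol.
%O = 15.999 / 219.478 × 100 = 7.29%.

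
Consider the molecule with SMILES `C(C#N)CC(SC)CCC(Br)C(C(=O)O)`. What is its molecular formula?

Atom tally by fragment:
  NCCH2 → C:2 H:2 N:1
  CH2 → C:1 H:2
  CH(SCH3) → C:2 H:4 S:1
  CH2 → C:1 H:2
  CH2 → C:1 H:2
  CH(Br) → C:1 H:1 Br:1
  CH2COOH → C:2 H:3 O:2
Element totals:
  C: 10
  H: 16
  Br: 1
  N: 1
  O: 2
  S: 1

C10H16BrNO2S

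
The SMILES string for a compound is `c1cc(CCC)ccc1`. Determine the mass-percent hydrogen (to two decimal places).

10.06%

Atom tally by fragment:
  benzene ring core → C:6 H:6
  (− 1 ring H displaced by substituents)
  + CH2CH2CH3 → C:3 H:7
Element totals:
  C: 9
  H: 12
Molecular formula: C9H12.
Molar mass = 120.195 g/mol.
Mass from H: 12 × 1.008 = 12.096 g/mol.
%H = 12.096 / 120.195 × 100 = 10.06%.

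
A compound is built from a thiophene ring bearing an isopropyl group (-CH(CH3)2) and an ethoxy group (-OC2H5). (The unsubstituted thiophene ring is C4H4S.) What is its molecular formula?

Atom tally by fragment:
  thiophene ring core → C:4 H:4 S:1
  (− 2 ring H displaced by substituents)
  + CH(CH3)2 → C:3 H:7
  + OC2H5 → C:2 H:5 O:1
Element totals:
  C: 9
  H: 14
  O: 1
  S: 1

C9H14OS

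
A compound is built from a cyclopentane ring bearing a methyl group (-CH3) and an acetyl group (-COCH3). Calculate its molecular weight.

126.20 g/mol

Atom tally by fragment:
  cyclopentane ring core → C:5 H:10
  (− 2 ring H displaced by substituents)
  + CH3 → C:1 H:3
  + COCH3 → C:2 H:3 O:1
Element totals:
  C: 8
  H: 14
  O: 1
Molecular formula: C8H14O.
  M = 8(12.011) + 14(1.008) + 15.999
    = 96.088 + 14.112 + 15.999 = 126.199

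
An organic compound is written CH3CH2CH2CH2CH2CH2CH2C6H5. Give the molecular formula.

C13H20

Atom tally by fragment:
  CH3 → C:1 H:3
  CH2 → C:1 H:2
  CH2 → C:1 H:2
  CH2 → C:1 H:2
  CH2 → C:1 H:2
  CH2 → C:1 H:2
  CH2C6H5 → C:7 H:7
Element totals:
  C: 13
  H: 20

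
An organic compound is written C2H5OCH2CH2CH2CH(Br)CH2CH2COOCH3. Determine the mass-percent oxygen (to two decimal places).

Atom tally by fragment:
  C2H5OCH2 → C:3 H:7 O:1
  CH2 → C:1 H:2
  CH2 → C:1 H:2
  CH(Br) → C:1 H:1 Br:1
  CH2 → C:1 H:2
  CH2COOCH3 → C:3 H:5 O:2
Element totals:
  C: 10
  H: 19
  Br: 1
  O: 3
Molecular formula: C10H19BrO3.
Molar mass = 267.163 g/mol.
Mass from O: 3 × 15.999 = 47.997 g/mol.
%O = 47.997 / 267.163 × 100 = 17.97%.

17.97%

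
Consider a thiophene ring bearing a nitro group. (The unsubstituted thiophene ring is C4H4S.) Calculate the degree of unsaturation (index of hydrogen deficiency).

4

Atom tally by fragment:
  thiophene ring core → C:4 H:4 S:1
  (− 1 ring H displaced by substituents)
  + NO2 → N:1 O:2
Element totals:
  C: 4
  H: 3
  N: 1
  O: 2
  S: 1
Molecular formula: C4H3NO2S.
DoU = (2C + 2 + N − H − X) / 2 = (2·4 + 2 + 1 − 3 − 0) / 2 = 4.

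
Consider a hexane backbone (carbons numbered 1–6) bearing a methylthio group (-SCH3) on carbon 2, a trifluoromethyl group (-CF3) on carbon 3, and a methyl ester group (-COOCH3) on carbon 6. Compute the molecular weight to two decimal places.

258.30 g/mol

Atom tally by fragment:
  CH3 → C:1 H:3
  CH(SCH3) → C:2 H:4 S:1
  CH(CF3) → C:2 H:1 F:3
  CH2 → C:1 H:2
  CH2 → C:1 H:2
  CH2COOCH3 → C:3 H:5 O:2
Element totals:
  C: 10
  H: 17
  F: 3
  O: 2
  S: 1
Molecular formula: C10H17F3O2S.
  M = 10(12.011) + 17(1.008) + 3(18.998) + 2(15.999) + 32.06
    = 120.110 + 17.136 + 56.994 + 31.998 + 32.060 = 258.298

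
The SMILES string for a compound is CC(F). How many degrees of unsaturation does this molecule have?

Atom tally by fragment:
  CH3 → C:1 H:3
  CH2F → C:1 H:2 F:1
Element totals:
  C: 2
  H: 5
  F: 1
Molecular formula: C2H5F.
DoU = (2C + 2 + N − H − X) / 2 = (2·2 + 2 + 0 − 5 − 1) / 2 = 0.

0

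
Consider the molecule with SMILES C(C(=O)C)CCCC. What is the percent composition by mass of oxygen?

14.01%

Atom tally by fragment:
  CH3COCH2 → C:3 H:5 O:1
  CH2 → C:1 H:2
  CH2 → C:1 H:2
  CH2 → C:1 H:2
  CH3 → C:1 H:3
Element totals:
  C: 7
  H: 14
  O: 1
Molecular formula: C7H14O.
Molar mass = 114.188 g/mol.
Mass from O: 1 × 15.999 = 15.999 g/mol.
%O = 15.999 / 114.188 × 100 = 14.01%.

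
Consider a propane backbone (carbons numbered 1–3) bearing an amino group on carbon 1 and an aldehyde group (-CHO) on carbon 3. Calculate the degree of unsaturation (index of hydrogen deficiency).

Atom tally by fragment:
  H2NCH2 → C:1 H:4 N:1
  CH2 → C:1 H:2
  CH2CHO → C:2 H:3 O:1
Element totals:
  C: 4
  H: 9
  N: 1
  O: 1
Molecular formula: C4H9NO.
DoU = (2C + 2 + N − H − X) / 2 = (2·4 + 2 + 1 − 9 − 0) / 2 = 1.

1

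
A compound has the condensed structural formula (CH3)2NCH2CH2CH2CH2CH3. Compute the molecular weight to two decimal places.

115.22 g/mol

Atom tally by fragment:
  (CH3)2NCH2 → C:3 H:8 N:1
  CH2 → C:1 H:2
  CH2 → C:1 H:2
  CH2 → C:1 H:2
  CH3 → C:1 H:3
Element totals:
  C: 7
  H: 17
  N: 1
Molecular formula: C7H17N.
  M = 7(12.011) + 17(1.008) + 14.007
    = 84.077 + 17.136 + 14.007 = 115.220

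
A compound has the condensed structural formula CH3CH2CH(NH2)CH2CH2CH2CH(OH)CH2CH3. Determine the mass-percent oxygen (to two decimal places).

Element totals:
  C: 9
  H: 21
  N: 1
  O: 1
Molecular formula: C9H21NO.
Molar mass = 159.273 g/mol.
Mass from O: 1 × 15.999 = 15.999 g/mol.
%O = 15.999 / 159.273 × 100 = 10.05%.

10.05%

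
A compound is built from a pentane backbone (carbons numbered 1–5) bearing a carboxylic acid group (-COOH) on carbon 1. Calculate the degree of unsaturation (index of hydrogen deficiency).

Atom tally by fragment:
  HOOCCH2 → C:2 H:3 O:2
  CH2 → C:1 H:2
  CH2 → C:1 H:2
  CH2 → C:1 H:2
  CH3 → C:1 H:3
Element totals:
  C: 6
  H: 12
  O: 2
Molecular formula: C6H12O2.
DoU = (2C + 2 + N − H − X) / 2 = (2·6 + 2 + 0 − 12 − 0) / 2 = 1.

1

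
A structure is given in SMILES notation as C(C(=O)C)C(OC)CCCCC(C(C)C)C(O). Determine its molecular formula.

Atom tally by fragment:
  CH3COCH2 → C:3 H:5 O:1
  CH(OCH3) → C:2 H:4 O:1
  CH2 → C:1 H:2
  CH2 → C:1 H:2
  CH2 → C:1 H:2
  CH2 → C:1 H:2
  CH(CH(CH3)2) → C:4 H:8
  CH2OH → C:1 H:3 O:1
Element totals:
  C: 14
  H: 28
  O: 3

C14H28O3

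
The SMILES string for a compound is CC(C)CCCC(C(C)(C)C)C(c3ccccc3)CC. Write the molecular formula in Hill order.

Atom tally by fragment:
  CH3 → C:1 H:3
  CH(CH3) → C:2 H:4
  CH2 → C:1 H:2
  CH2 → C:1 H:2
  CH2 → C:1 H:2
  CH(C(CH3)3) → C:5 H:10
  CH(C6H5) → C:7 H:6
  CH2 → C:1 H:2
  CH3 → C:1 H:3
Element totals:
  C: 20
  H: 34

C20H34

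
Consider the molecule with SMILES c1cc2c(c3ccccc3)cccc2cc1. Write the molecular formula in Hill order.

Atom tally by fragment:
  naphthalene ring system core → C:10 H:8
  (− 1 ring H displaced by substituents)
  + C6H5 → C:6 H:5
Element totals:
  C: 16
  H: 12

C16H12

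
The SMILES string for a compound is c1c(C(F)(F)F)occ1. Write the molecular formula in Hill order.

C5H3F3O

Atom tally by fragment:
  furan ring core → C:4 H:4 O:1
  (− 1 ring H displaced by substituents)
  + CF3 → C:1 F:3
Element totals:
  C: 5
  H: 3
  F: 3
  O: 1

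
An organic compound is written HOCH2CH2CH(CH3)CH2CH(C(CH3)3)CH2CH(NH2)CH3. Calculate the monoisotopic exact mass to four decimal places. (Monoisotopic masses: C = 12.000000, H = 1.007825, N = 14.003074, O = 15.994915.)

215.2249

Atom tally by fragment:
  HOCH2CH2 → C:2 H:5 O:1
  CH(CH3) → C:2 H:4
  CH2 → C:1 H:2
  CH(C(CH3)3) → C:5 H:10
  CH2 → C:1 H:2
  CH(NH2) → C:1 H:3 N:1
  CH3 → C:1 H:3
Element totals:
  C: 13
  H: 29
  N: 1
  O: 1
Molecular formula: C13H29NO.
  M = 13(12.0) + 29(1.007825) + 14.003074 + 15.994915
    = 156.000000 + 29.226925 + 14.003074 + 15.994915 = 215.224914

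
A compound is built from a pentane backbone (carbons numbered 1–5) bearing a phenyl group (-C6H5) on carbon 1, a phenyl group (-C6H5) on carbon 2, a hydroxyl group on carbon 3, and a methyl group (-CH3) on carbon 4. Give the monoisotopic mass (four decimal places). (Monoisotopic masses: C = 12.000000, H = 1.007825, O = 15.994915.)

254.1671

Atom tally by fragment:
  C6H5CH2 → C:7 H:7
  CH(C6H5) → C:7 H:6
  CH(OH) → C:1 H:2 O:1
  CH(CH3) → C:2 H:4
  CH3 → C:1 H:3
Element totals:
  C: 18
  H: 22
  O: 1
Molecular formula: C18H22O.
  M = 18(12.0) + 22(1.007825) + 15.994915
    = 216.000000 + 22.172150 + 15.994915 = 254.167065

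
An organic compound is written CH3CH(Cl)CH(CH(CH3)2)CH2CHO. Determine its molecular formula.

Element totals:
  C: 8
  H: 15
  Cl: 1
  O: 1

C8H15ClO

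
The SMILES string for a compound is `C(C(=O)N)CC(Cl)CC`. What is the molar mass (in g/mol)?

Atom tally by fragment:
  H2NOCCH2 → C:2 H:4 O:1 N:1
  CH2 → C:1 H:2
  CH(Cl) → C:1 H:1 Cl:1
  CH2 → C:1 H:2
  CH3 → C:1 H:3
Element totals:
  C: 6
  H: 12
  Cl: 1
  N: 1
  O: 1
Molecular formula: C6H12ClNO.
  M = 6(12.011) + 12(1.008) + 35.45 + 14.007 + 15.999
    = 72.066 + 12.096 + 35.450 + 14.007 + 15.999 = 149.618

149.62 g/mol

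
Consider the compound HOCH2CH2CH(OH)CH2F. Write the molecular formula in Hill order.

C4H9FO2

Atom tally by fragment:
  HOCH2 → C:1 H:3 O:1
  CH2 → C:1 H:2
  CH(OH) → C:1 H:2 O:1
  CH2F → C:1 H:2 F:1
Element totals:
  C: 4
  H: 9
  F: 1
  O: 2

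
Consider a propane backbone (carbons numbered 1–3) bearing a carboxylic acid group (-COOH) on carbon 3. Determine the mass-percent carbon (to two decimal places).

54.53%

Atom tally by fragment:
  CH3 → C:1 H:3
  CH2 → C:1 H:2
  CH2COOH → C:2 H:3 O:2
Element totals:
  C: 4
  H: 8
  O: 2
Molecular formula: C4H8O2.
Molar mass = 88.106 g/mol.
Mass from C: 4 × 12.011 = 48.044 g/mol.
%C = 48.044 / 88.106 × 100 = 54.53%.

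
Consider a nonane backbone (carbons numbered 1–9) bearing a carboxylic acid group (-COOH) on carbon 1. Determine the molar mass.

172.27 g/mol

Atom tally by fragment:
  HOOCCH2 → C:2 H:3 O:2
  CH2 → C:1 H:2
  CH2 → C:1 H:2
  CH2 → C:1 H:2
  CH2 → C:1 H:2
  CH2 → C:1 H:2
  CH2 → C:1 H:2
  CH2 → C:1 H:2
  CH3 → C:1 H:3
Element totals:
  C: 10
  H: 20
  O: 2
Molecular formula: C10H20O2.
  M = 10(12.011) + 20(1.008) + 2(15.999)
    = 120.110 + 20.160 + 31.998 = 172.268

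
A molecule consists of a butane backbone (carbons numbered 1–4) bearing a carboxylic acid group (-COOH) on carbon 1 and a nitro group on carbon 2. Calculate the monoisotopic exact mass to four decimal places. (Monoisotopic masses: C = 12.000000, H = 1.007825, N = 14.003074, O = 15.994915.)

Atom tally by fragment:
  HOOCCH2 → C:2 H:3 O:2
  CH(NO2) → C:1 H:1 N:1 O:2
  CH2 → C:1 H:2
  CH3 → C:1 H:3
Element totals:
  C: 5
  H: 9
  N: 1
  O: 4
Molecular formula: C5H9NO4.
  M = 5(12.0) + 9(1.007825) + 14.003074 + 4(15.994915)
    = 60.000000 + 9.070425 + 14.003074 + 63.979660 = 147.053159

147.0532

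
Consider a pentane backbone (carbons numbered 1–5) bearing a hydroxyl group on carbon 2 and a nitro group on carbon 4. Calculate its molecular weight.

Atom tally by fragment:
  CH3 → C:1 H:3
  CH(OH) → C:1 H:2 O:1
  CH2 → C:1 H:2
  CH(NO2) → C:1 H:1 N:1 O:2
  CH3 → C:1 H:3
Element totals:
  C: 5
  H: 11
  N: 1
  O: 3
Molecular formula: C5H11NO3.
  M = 5(12.011) + 11(1.008) + 14.007 + 3(15.999)
    = 60.055 + 11.088 + 14.007 + 47.997 = 133.147

133.15 g/mol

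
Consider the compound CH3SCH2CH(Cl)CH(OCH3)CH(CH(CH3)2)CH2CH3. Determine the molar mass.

Element totals:
  C: 11
  H: 23
  Cl: 1
  O: 1
  S: 1
Molecular formula: C11H23ClOS.
  M = 11(12.011) + 23(1.008) + 35.45 + 15.999 + 32.06
    = 132.121 + 23.184 + 35.450 + 15.999 + 32.060 = 238.814

238.81 g/mol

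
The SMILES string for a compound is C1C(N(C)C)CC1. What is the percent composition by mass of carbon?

72.66%

Atom tally by fragment:
  cyclobutane ring core → C:4 H:8
  (− 1 ring H displaced by substituents)
  + N(CH3)2 → N:1 C:2 H:6
Element totals:
  C: 6
  H: 13
  N: 1
Molecular formula: C6H13N.
Molar mass = 99.177 g/mol.
Mass from C: 6 × 12.011 = 72.066 g/mol.
%C = 72.066 / 99.177 × 100 = 72.66%.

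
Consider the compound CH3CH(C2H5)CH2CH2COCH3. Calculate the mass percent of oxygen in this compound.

12.48%

Atom tally by fragment:
  CH3 → C:1 H:3
  CH(C2H5) → C:3 H:6
  CH2 → C:1 H:2
  CH2COCH3 → C:3 H:5 O:1
Element totals:
  C: 8
  H: 16
  O: 1
Molecular formula: C8H16O.
Molar mass = 128.215 g/mol.
Mass from O: 1 × 15.999 = 15.999 g/mol.
%O = 15.999 / 128.215 × 100 = 12.48%.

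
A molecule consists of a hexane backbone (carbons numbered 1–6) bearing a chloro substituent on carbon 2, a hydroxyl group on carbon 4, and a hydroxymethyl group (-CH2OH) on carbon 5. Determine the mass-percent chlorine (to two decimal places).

Atom tally by fragment:
  CH3 → C:1 H:3
  CH(Cl) → C:1 H:1 Cl:1
  CH2 → C:1 H:2
  CH(OH) → C:1 H:2 O:1
  CH(CH2OH) → C:2 H:4 O:1
  CH3 → C:1 H:3
Element totals:
  C: 7
  H: 15
  Cl: 1
  O: 2
Molecular formula: C7H15ClO2.
Molar mass = 166.645 g/mol.
Mass from Cl: 1 × 35.45 = 35.450 g/mol.
%Cl = 35.450 / 166.645 × 100 = 21.27%.

21.27%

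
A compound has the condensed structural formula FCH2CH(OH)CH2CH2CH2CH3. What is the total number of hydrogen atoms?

13

Atom tally by fragment:
  FCH2 → C:1 H:2 F:1
  CH(OH) → C:1 H:2 O:1
  CH2 → C:1 H:2
  CH2 → C:1 H:2
  CH2 → C:1 H:2
  CH3 → C:1 H:3
Element totals:
  C: 6
  H: 13
  F: 1
  O: 1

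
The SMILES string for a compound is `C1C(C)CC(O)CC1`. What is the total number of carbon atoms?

Atom tally by fragment:
  cyclohexane ring core → C:6 H:12
  (− 2 ring H displaced by substituents)
  + CH3 → C:1 H:3
  + OH → O:1 H:1
Element totals:
  C: 7
  H: 14
  O: 1

7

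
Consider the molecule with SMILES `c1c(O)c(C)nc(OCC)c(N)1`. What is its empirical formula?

Atom tally by fragment:
  pyridine ring core → C:5 H:5 N:1
  (− 4 ring H displaced by substituents)
  + OH → O:1 H:1
  + CH3 → C:1 H:3
  + OC2H5 → C:2 H:5 O:1
  + NH2 → N:1 H:2
Element totals:
  C: 8
  H: 12
  N: 2
  O: 2
Molecular formula: C8H12N2O2.
gcd of subscripts = 2; dividing each by 2:
  C: 8/2 = 4
  H: 12/2 = 6
  N: 2/2 = 1
  O: 2/2 = 1

C4H6NO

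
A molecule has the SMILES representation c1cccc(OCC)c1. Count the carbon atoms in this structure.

8

Atom tally by fragment:
  benzene ring core → C:6 H:6
  (− 1 ring H displaced by substituents)
  + OC2H5 → C:2 H:5 O:1
Element totals:
  C: 8
  H: 10
  O: 1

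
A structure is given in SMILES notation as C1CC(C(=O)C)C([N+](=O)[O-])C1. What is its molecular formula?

C7H11NO3

Atom tally by fragment:
  cyclopentane ring core → C:5 H:10
  (− 2 ring H displaced by substituents)
  + COCH3 → C:2 H:3 O:1
  + NO2 → N:1 O:2
Element totals:
  C: 7
  H: 11
  N: 1
  O: 3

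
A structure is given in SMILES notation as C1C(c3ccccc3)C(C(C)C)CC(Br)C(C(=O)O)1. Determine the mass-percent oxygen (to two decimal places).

9.84%

Atom tally by fragment:
  cyclohexane ring core → C:6 H:12
  (− 4 ring H displaced by substituents)
  + C6H5 → C:6 H:5
  + CH(CH3)2 → C:3 H:7
  + Br → Br:1
  + COOH → C:1 H:1 O:2
Element totals:
  C: 16
  H: 21
  Br: 1
  O: 2
Molecular formula: C16H21BrO2.
Molar mass = 325.246 g/mol.
Mass from O: 2 × 15.999 = 31.998 g/mol.
%O = 31.998 / 325.246 × 100 = 9.84%.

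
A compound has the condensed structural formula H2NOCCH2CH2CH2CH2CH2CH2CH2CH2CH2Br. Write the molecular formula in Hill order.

Atom tally by fragment:
  H2NOCCH2 → C:2 H:4 O:1 N:1
  CH2 → C:1 H:2
  CH2 → C:1 H:2
  CH2 → C:1 H:2
  CH2 → C:1 H:2
  CH2 → C:1 H:2
  CH2 → C:1 H:2
  CH2 → C:1 H:2
  CH2Br → C:1 H:2 Br:1
Element totals:
  C: 10
  H: 20
  Br: 1
  N: 1
  O: 1

C10H20BrNO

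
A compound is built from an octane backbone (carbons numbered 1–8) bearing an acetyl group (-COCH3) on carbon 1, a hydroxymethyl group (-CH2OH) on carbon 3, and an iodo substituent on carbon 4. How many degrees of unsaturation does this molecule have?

1

Atom tally by fragment:
  CH3COCH2 → C:3 H:5 O:1
  CH2 → C:1 H:2
  CH(CH2OH) → C:2 H:4 O:1
  CH(I) → C:1 H:1 I:1
  CH2 → C:1 H:2
  CH2 → C:1 H:2
  CH2 → C:1 H:2
  CH3 → C:1 H:3
Element totals:
  C: 11
  H: 21
  I: 1
  O: 2
Molecular formula: C11H21IO2.
DoU = (2C + 2 + N − H − X) / 2 = (2·11 + 2 + 0 − 21 − 1) / 2 = 1.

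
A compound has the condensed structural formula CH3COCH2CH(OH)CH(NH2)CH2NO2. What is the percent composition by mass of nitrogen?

15.90%

Element totals:
  C: 6
  H: 12
  N: 2
  O: 4
Molecular formula: C6H12N2O4.
Molar mass = 176.172 g/mol.
Mass from N: 2 × 14.007 = 28.014 g/mol.
%N = 28.014 / 176.172 × 100 = 15.90%.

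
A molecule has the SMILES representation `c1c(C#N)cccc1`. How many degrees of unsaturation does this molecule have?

6

Atom tally by fragment:
  benzene ring core → C:6 H:6
  (− 1 ring H displaced by substituents)
  + CN → C:1 N:1
Element totals:
  C: 7
  H: 5
  N: 1
Molecular formula: C7H5N.
DoU = (2C + 2 + N − H − X) / 2 = (2·7 + 2 + 1 − 5 − 0) / 2 = 6.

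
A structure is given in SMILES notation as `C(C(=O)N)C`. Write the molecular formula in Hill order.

Atom tally by fragment:
  H2NOCCH2 → C:2 H:4 O:1 N:1
  CH3 → C:1 H:3
Element totals:
  C: 3
  H: 7
  N: 1
  O: 1

C3H7NO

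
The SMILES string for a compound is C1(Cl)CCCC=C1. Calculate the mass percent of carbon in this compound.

Atom tally by fragment:
  cyclohexene ring core → C:6 H:10
  (− 1 ring H displaced by substituents)
  + Cl → Cl:1
Element totals:
  C: 6
  H: 9
  Cl: 1
Molecular formula: C6H9Cl.
Molar mass = 116.588 g/mol.
Mass from C: 6 × 12.011 = 72.066 g/mol.
%C = 72.066 / 116.588 × 100 = 61.81%.

61.81%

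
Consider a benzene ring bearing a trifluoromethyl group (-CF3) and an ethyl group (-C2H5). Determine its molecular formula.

Atom tally by fragment:
  benzene ring core → C:6 H:6
  (− 2 ring H displaced by substituents)
  + CF3 → C:1 F:3
  + C2H5 → C:2 H:5
Element totals:
  C: 9
  H: 9
  F: 3

C9H9F3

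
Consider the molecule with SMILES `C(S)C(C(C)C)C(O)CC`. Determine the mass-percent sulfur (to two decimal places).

19.75%

Atom tally by fragment:
  HSCH2 → C:1 H:3 S:1
  CH(CH(CH3)2) → C:4 H:8
  CH(OH) → C:1 H:2 O:1
  CH2 → C:1 H:2
  CH3 → C:1 H:3
Element totals:
  C: 8
  H: 18
  O: 1
  S: 1
Molecular formula: C8H18OS.
Molar mass = 162.291 g/mol.
Mass from S: 1 × 32.06 = 32.060 g/mol.
%S = 32.060 / 162.291 × 100 = 19.75%.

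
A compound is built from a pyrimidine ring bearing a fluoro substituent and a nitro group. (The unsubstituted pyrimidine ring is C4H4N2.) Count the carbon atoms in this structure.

Atom tally by fragment:
  pyrimidine ring core → C:4 H:4 N:2
  (− 2 ring H displaced by substituents)
  + F → F:1
  + NO2 → N:1 O:2
Element totals:
  C: 4
  H: 2
  F: 1
  N: 3
  O: 2

4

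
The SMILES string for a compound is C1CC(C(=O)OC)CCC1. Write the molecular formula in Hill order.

Atom tally by fragment:
  cyclohexane ring core → C:6 H:12
  (− 1 ring H displaced by substituents)
  + COOCH3 → C:2 H:3 O:2
Element totals:
  C: 8
  H: 14
  O: 2

C8H14O2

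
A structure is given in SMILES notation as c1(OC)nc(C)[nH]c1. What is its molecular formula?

Atom tally by fragment:
  imidazole ring core → C:3 H:4 N:2
  (− 2 ring H displaced by substituents)
  + OCH3 → C:1 H:3 O:1
  + CH3 → C:1 H:3
Element totals:
  C: 5
  H: 8
  N: 2
  O: 1

C5H8N2O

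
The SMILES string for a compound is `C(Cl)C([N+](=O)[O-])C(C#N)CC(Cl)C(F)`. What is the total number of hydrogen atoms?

Atom tally by fragment:
  ClCH2 → C:1 H:2 Cl:1
  CH(NO2) → C:1 H:1 N:1 O:2
  CH(CN) → C:2 H:1 N:1
  CH2 → C:1 H:2
  CH(Cl) → C:1 H:1 Cl:1
  CH2F → C:1 H:2 F:1
Element totals:
  C: 7
  H: 9
  Cl: 2
  F: 1
  N: 2
  O: 2

9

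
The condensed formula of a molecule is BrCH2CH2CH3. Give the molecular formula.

C3H7Br

Atom tally by fragment:
  BrCH2 → C:1 H:2 Br:1
  CH2 → C:1 H:2
  CH3 → C:1 H:3
Element totals:
  C: 3
  H: 7
  Br: 1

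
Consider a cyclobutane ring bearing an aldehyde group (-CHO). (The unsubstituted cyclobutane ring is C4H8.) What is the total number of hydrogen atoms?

8

Atom tally by fragment:
  cyclobutane ring core → C:4 H:8
  (− 1 ring H displaced by substituents)
  + CHO → C:1 H:1 O:1
Element totals:
  C: 5
  H: 8
  O: 1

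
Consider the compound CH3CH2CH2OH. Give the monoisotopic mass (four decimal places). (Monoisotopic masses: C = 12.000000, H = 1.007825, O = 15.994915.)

60.0575

Atom tally by fragment:
  CH3 → C:1 H:3
  CH2CH2OH → C:2 H:5 O:1
Element totals:
  C: 3
  H: 8
  O: 1
Molecular formula: C3H8O.
  M = 3(12.0) + 8(1.007825) + 15.994915
    = 36.000000 + 8.062600 + 15.994915 = 60.057515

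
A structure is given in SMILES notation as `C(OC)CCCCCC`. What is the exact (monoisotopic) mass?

130.1358

Atom tally by fragment:
  CH3OCH2 → C:2 H:5 O:1
  CH2 → C:1 H:2
  CH2 → C:1 H:2
  CH2 → C:1 H:2
  CH2 → C:1 H:2
  CH2 → C:1 H:2
  CH3 → C:1 H:3
Element totals:
  C: 8
  H: 18
  O: 1
Molecular formula: C8H18O.
  M = 8(12.0) + 18(1.007825) + 15.994915
    = 96.000000 + 18.140850 + 15.994915 = 130.135765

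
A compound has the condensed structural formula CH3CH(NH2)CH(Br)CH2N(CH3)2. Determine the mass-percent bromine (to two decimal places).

40.95%

Atom tally by fragment:
  CH3 → C:1 H:3
  CH(NH2) → C:1 H:3 N:1
  CH(Br) → C:1 H:1 Br:1
  CH2N(CH3)2 → C:3 H:8 N:1
Element totals:
  C: 6
  H: 15
  Br: 1
  N: 2
Molecular formula: C6H15BrN2.
Molar mass = 195.104 g/mol.
Mass from Br: 1 × 79.904 = 79.904 g/mol.
%Br = 79.904 / 195.104 × 100 = 40.95%.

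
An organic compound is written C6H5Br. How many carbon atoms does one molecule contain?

Atom tally by fragment:
  benzene ring core → C:6 H:6
  (− 1 ring H displaced by substituents)
  + Br → Br:1
Element totals:
  C: 6
  H: 5
  Br: 1

6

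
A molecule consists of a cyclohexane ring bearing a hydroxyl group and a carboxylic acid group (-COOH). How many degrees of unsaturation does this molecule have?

2

Atom tally by fragment:
  cyclohexane ring core → C:6 H:12
  (− 2 ring H displaced by substituents)
  + OH → O:1 H:1
  + COOH → C:1 H:1 O:2
Element totals:
  C: 7
  H: 12
  O: 3
Molecular formula: C7H12O3.
DoU = (2C + 2 + N − H − X) / 2 = (2·7 + 2 + 0 − 12 − 0) / 2 = 2.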